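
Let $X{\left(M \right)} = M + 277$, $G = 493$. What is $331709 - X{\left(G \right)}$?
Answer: $330939$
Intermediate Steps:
$X{\left(M \right)} = 277 + M$
$331709 - X{\left(G \right)} = 331709 - \left(277 + 493\right) = 331709 - 770 = 330939$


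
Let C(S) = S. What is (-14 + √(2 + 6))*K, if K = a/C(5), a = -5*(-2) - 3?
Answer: -98/5 + 14*√2/5 ≈ -15.640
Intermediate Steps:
a = 7 (a = 10 - 3 = 7)
K = 7/5 ≈ 1.4000
(-14 + √(2 + 6))*K = (-14 + √(2 + 6))*(7/5) = (-14 + √8)*(7/5) = (-14 + 2*√2)*(7/5) = -98/5 + 14*√2/5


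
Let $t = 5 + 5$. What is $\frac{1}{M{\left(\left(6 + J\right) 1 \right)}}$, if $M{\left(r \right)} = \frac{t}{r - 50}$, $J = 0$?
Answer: $- \frac{22}{5} \approx -4.4$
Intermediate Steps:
$t = 10$
$M{\left(r \right)} = \frac{10}{-50 + r}$ ($M{\left(r \right)} = \frac{10}{r - 50} = \frac{10}{-50 + r}$)
$\frac{1}{M{\left(\left(6 + J\right) 1 \right)}} = \frac{1}{10 \frac{1}{-50 + \left(6 + 0\right) 1}} = \frac{1}{10 \frac{1}{-50 + 6 \cdot 1}} = \frac{1}{10 \frac{1}{-50 + 6}} = \frac{1}{10 \frac{1}{-44}} = \frac{1}{10 \left(- \frac{1}{44}\right)} = \frac{1}{- \frac{5}{22}} = - \frac{22}{5}$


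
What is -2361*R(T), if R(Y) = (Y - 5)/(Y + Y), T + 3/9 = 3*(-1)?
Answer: -11805/4 ≈ -2951.3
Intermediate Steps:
T = -10/3 (T = -⅓ + 3*(-1) = -⅓ - 3 = -10/3 ≈ -3.3333)
R(Y) = (-5 + Y)/(2*Y) (R(Y) = (-5 + Y)/((2*Y)) = (-5 + Y)*(1/(2*Y)) = (-5 + Y)/(2*Y))
-2361*R(T) = -2361*(-5 - 10/3)/(2*(-10/3)) = -2361*(-3)*(-25)/(2*10*3) = -2361*5/4 = -11805/4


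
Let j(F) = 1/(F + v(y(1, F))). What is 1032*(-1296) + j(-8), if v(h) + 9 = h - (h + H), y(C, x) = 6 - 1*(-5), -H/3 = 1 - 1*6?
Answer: -42799105/32 ≈ -1.3375e+6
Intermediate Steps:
H = 15 (H = -3*(1 - 1*6) = -3*(1 - 6) = -3*(-5) = 15)
y(C, x) = 11 (y(C, x) = 6 + 5 = 11)
v(h) = -24 (v(h) = -9 + (h - (h + 15)) = -9 + (h - (15 + h)) = -9 + (h + (-15 - h)) = -9 - 15 = -24)
j(F) = 1/(-24 + F) (j(F) = 1/(F - 24) = 1/(-24 + F))
1032*(-1296) + j(-8) = 1032*(-1296) + 1/(-24 - 8) = -1337472 + 1/(-32) = -1337472 - 1/32 = -42799105/32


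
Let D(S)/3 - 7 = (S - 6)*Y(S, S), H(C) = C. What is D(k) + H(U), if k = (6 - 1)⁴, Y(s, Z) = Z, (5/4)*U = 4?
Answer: 5803246/5 ≈ 1.1607e+6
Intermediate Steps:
U = 16/5 (U = (⅘)*4 = 16/5 ≈ 3.2000)
k = 625 (k = 5⁴ = 625)
D(S) = 21 + 3*S*(-6 + S) (D(S) = 21 + 3*((S - 6)*S) = 21 + 3*((-6 + S)*S) = 21 + 3*(S*(-6 + S)) = 21 + 3*S*(-6 + S))
D(k) + H(U) = (21 - 18*625 + 3*625²) + 16/5 = (21 - 11250 + 3*390625) + 16/5 = (21 - 11250 + 1171875) + 16/5 = 1160646 + 16/5 = 5803246/5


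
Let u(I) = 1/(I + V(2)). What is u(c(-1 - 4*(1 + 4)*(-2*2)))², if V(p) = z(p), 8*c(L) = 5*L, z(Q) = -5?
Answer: 64/126025 ≈ 0.00050784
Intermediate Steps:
c(L) = 5*L/8 (c(L) = (5*L)/8 = 5*L/8)
V(p) = -5
u(I) = 1/(-5 + I) (u(I) = 1/(I - 5) = 1/(-5 + I))
u(c(-1 - 4*(1 + 4)*(-2*2)))² = (1/(-5 + 5*(-1 - 4*(1 + 4)*(-2*2))/8))² = (1/(-5 + 5*(-1 - 20*(-4))/8))² = (1/(-5 + 5*(-1 - 4*(-20))/8))² = (1/(-5 + 5*(-1 + 80)/8))² = (1/(-5 + (5/8)*79))² = (1/(-5 + 395/8))² = (1/(355/8))² = (8/355)² = 64/126025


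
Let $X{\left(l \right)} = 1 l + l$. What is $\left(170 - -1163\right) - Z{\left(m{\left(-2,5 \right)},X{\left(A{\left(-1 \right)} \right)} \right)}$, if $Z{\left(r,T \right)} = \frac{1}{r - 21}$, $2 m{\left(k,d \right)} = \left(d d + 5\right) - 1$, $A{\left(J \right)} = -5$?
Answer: $\frac{17331}{13} \approx 1333.2$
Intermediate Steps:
$X{\left(l \right)} = 2 l$ ($X{\left(l \right)} = l + l = 2 l$)
$m{\left(k,d \right)} = 2 + \frac{d^{2}}{2}$ ($m{\left(k,d \right)} = \frac{\left(d d + 5\right) - 1}{2} = \frac{\left(d^{2} + 5\right) - 1}{2} = \frac{\left(5 + d^{2}\right) - 1}{2} = \frac{4 + d^{2}}{2} = 2 + \frac{d^{2}}{2}$)
$Z{\left(r,T \right)} = \frac{1}{-21 + r}$
$\left(170 - -1163\right) - Z{\left(m{\left(-2,5 \right)},X{\left(A{\left(-1 \right)} \right)} \right)} = \left(170 - -1163\right) - \frac{1}{-21 + \left(2 + \frac{5^{2}}{2}\right)} = \left(170 + 1163\right) - \frac{1}{-21 + \left(2 + \frac{1}{2} \cdot 25\right)} = 1333 - \frac{1}{-21 + \left(2 + \frac{25}{2}\right)} = 1333 - \frac{1}{-21 + \frac{29}{2}} = 1333 - \frac{1}{- \frac{13}{2}} = 1333 - - \frac{2}{13} = 1333 + \frac{2}{13} = \frac{17331}{13}$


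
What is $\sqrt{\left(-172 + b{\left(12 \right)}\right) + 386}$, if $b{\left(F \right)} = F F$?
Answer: $\sqrt{358} \approx 18.921$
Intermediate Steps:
$b{\left(F \right)} = F^{2}$
$\sqrt{\left(-172 + b{\left(12 \right)}\right) + 386} = \sqrt{\left(-172 + 12^{2}\right) + 386} = \sqrt{\left(-172 + 144\right) + 386} = \sqrt{-28 + 386} = \sqrt{358}$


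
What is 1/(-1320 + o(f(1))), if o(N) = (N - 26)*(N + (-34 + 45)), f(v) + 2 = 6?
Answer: -1/1650 ≈ -0.00060606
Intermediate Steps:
f(v) = 4 (f(v) = -2 + 6 = 4)
o(N) = (-26 + N)*(11 + N) (o(N) = (-26 + N)*(N + 11) = (-26 + N)*(11 + N))
1/(-1320 + o(f(1))) = 1/(-1320 + (-286 + 4² - 15*4)) = 1/(-1320 + (-286 + 16 - 60)) = 1/(-1320 - 330) = 1/(-1650) = -1/1650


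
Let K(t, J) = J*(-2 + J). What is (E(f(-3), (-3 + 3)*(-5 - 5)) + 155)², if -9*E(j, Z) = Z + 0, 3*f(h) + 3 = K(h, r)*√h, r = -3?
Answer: 24025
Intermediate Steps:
f(h) = -1 + 5*√h (f(h) = -1 + ((-3*(-2 - 3))*√h)/3 = -1 + ((-3*(-5))*√h)/3 = -1 + (15*√h)/3 = -1 + 5*√h)
E(j, Z) = -Z/9 (E(j, Z) = -(Z + 0)/9 = -Z/9)
(E(f(-3), (-3 + 3)*(-5 - 5)) + 155)² = (-(-3 + 3)*(-5 - 5)/9 + 155)² = (-0*(-10) + 155)² = (-⅑*0 + 155)² = (0 + 155)² = 155² = 24025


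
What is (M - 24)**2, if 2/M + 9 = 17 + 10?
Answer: 46225/81 ≈ 570.68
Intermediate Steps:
M = 1/9 (M = 2/(-9 + (17 + 10)) = 2/(-9 + 27) = 2/18 = 2*(1/18) = 1/9 ≈ 0.11111)
(M - 24)**2 = (1/9 - 24)**2 = (-215/9)**2 = 46225/81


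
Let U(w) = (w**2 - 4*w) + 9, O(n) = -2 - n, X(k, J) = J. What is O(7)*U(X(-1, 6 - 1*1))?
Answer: -126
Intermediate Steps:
U(w) = 9 + w**2 - 4*w
O(7)*U(X(-1, 6 - 1*1)) = (-2 - 1*7)*(9 + (6 - 1*1)**2 - 4*(6 - 1*1)) = (-2 - 7)*(9 + (6 - 1)**2 - 4*(6 - 1)) = -9*(9 + 5**2 - 4*5) = -9*(9 + 25 - 20) = -9*14 = -126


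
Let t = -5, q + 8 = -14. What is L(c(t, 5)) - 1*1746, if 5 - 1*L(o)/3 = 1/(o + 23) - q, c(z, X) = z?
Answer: -10783/6 ≈ -1797.2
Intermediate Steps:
q = -22 (q = -8 - 14 = -22)
L(o) = -51 - 3/(23 + o) (L(o) = 15 - 3*(1/(o + 23) - 1*(-22)) = 15 - 3*(1/(23 + o) + 22) = 15 - 3*(22 + 1/(23 + o)) = 15 + (-66 - 3/(23 + o)) = -51 - 3/(23 + o))
L(c(t, 5)) - 1*1746 = 3*(-392 - 17*(-5))/(23 - 5) - 1*1746 = 3*(-392 + 85)/18 - 1746 = 3*(1/18)*(-307) - 1746 = -307/6 - 1746 = -10783/6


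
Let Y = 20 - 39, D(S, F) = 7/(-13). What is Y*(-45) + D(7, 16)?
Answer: 11108/13 ≈ 854.46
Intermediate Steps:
D(S, F) = -7/13 (D(S, F) = 7*(-1/13) = -7/13)
Y = -19
Y*(-45) + D(7, 16) = -19*(-45) - 7/13 = 855 - 7/13 = 11108/13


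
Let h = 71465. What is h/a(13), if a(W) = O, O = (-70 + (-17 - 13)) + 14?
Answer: -71465/86 ≈ -830.99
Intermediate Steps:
O = -86 (O = (-70 - 30) + 14 = -100 + 14 = -86)
a(W) = -86
h/a(13) = 71465/(-86) = 71465*(-1/86) = -71465/86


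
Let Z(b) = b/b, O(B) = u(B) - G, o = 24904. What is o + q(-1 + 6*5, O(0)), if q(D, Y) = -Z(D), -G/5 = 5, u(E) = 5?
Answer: 24903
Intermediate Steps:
G = -25 (G = -5*5 = -25)
O(B) = 30 (O(B) = 5 - 1*(-25) = 5 + 25 = 30)
Z(b) = 1
q(D, Y) = -1 (q(D, Y) = -1*1 = -1)
o + q(-1 + 6*5, O(0)) = 24904 - 1 = 24903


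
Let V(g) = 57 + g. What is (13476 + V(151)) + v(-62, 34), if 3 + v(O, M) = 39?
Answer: 13720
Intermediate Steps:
v(O, M) = 36 (v(O, M) = -3 + 39 = 36)
(13476 + V(151)) + v(-62, 34) = (13476 + (57 + 151)) + 36 = (13476 + 208) + 36 = 13684 + 36 = 13720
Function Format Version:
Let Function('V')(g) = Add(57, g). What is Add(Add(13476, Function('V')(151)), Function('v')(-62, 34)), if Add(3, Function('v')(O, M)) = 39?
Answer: 13720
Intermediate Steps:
Function('v')(O, M) = 36 (Function('v')(O, M) = Add(-3, 39) = 36)
Add(Add(13476, Function('V')(151)), Function('v')(-62, 34)) = Add(Add(13476, Add(57, 151)), 36) = Add(Add(13476, 208), 36) = Add(13684, 36) = 13720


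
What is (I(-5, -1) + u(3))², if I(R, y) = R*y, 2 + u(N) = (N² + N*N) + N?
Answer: 576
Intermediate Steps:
u(N) = -2 + N + 2*N² (u(N) = -2 + ((N² + N*N) + N) = -2 + ((N² + N²) + N) = -2 + (2*N² + N) = -2 + (N + 2*N²) = -2 + N + 2*N²)
(I(-5, -1) + u(3))² = (-5*(-1) + (-2 + 3 + 2*3²))² = (5 + (-2 + 3 + 2*9))² = (5 + (-2 + 3 + 18))² = (5 + 19)² = 24² = 576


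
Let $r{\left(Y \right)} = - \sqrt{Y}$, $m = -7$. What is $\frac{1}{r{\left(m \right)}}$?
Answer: $\frac{i \sqrt{7}}{7} \approx 0.37796 i$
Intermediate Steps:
$\frac{1}{r{\left(m \right)}} = \frac{1}{\left(-1\right) \sqrt{-7}} = \frac{1}{\left(-1\right) i \sqrt{7}} = \frac{i \sqrt{7}}{7}$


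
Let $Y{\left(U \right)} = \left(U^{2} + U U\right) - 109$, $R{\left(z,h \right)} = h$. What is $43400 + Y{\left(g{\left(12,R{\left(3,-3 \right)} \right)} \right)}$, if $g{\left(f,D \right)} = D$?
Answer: $43309$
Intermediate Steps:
$Y{\left(U \right)} = -109 + 2 U^{2}$ ($Y{\left(U \right)} = \left(U^{2} + U^{2}\right) - 109 = 2 U^{2} - 109 = -109 + 2 U^{2}$)
$43400 + Y{\left(g{\left(12,R{\left(3,-3 \right)} \right)} \right)} = 43400 - \left(109 - 2 \left(-3\right)^{2}\right) = 43400 + \left(-109 + 2 \cdot 9\right) = 43400 + \left(-109 + 18\right) = 43400 - 91 = 43309$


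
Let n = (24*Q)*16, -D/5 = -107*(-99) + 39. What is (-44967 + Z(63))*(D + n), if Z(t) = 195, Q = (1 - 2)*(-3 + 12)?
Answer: 2534811552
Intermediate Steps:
Q = -9 (Q = -1*9 = -9)
D = -53160 (D = -5*(-107*(-99) + 39) = -5*(10593 + 39) = -5*10632 = -53160)
n = -3456 (n = (24*(-9))*16 = -216*16 = -3456)
(-44967 + Z(63))*(D + n) = (-44967 + 195)*(-53160 - 3456) = -44772*(-56616) = 2534811552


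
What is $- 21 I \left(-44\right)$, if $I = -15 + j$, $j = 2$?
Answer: $-12012$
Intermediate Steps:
$I = -13$ ($I = -15 + 2 = -13$)
$- 21 I \left(-44\right) = \left(-21\right) \left(-13\right) \left(-44\right) = 273 \left(-44\right) = -12012$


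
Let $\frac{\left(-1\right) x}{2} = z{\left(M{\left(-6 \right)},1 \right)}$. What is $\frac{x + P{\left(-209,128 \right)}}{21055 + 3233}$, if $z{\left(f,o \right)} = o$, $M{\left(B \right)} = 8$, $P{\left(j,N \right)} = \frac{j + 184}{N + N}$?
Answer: $- \frac{179}{2072576} \approx -8.6366 \cdot 10^{-5}$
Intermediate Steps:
$P{\left(j,N \right)} = \frac{184 + j}{2 N}$
$x = -2$ ($x = \left(-2\right) 1 = -2$)
$\frac{x + P{\left(-209,128 \right)}}{21055 + 3233} = \frac{-2 + \frac{184 - 209}{2 \cdot 128}}{21055 + 3233} = \frac{-2 + \frac{1}{2} \cdot \frac{1}{128} \left(-25\right)}{24288} = \left(-2 - \frac{25}{256}\right) \frac{1}{24288} = \left(- \frac{537}{256}\right) \frac{1}{24288} = - \frac{179}{2072576}$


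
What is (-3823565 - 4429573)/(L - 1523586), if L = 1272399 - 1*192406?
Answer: 8253138/443593 ≈ 18.605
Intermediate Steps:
L = 1079993 (L = 1272399 - 192406 = 1079993)
(-3823565 - 4429573)/(L - 1523586) = (-3823565 - 4429573)/(1079993 - 1523586) = -8253138/(-443593) = -8253138*(-1/443593) = 8253138/443593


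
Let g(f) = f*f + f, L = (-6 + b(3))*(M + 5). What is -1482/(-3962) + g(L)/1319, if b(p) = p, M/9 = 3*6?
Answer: 497217879/2612939 ≈ 190.29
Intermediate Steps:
M = 162 (M = 9*(3*6) = 9*18 = 162)
L = -501 (L = (-6 + 3)*(162 + 5) = -3*167 = -501)
g(f) = f + f**2 (g(f) = f**2 + f = f + f**2)
-1482/(-3962) + g(L)/1319 = -1482/(-3962) - 501*(1 - 501)/1319 = -1482*(-1/3962) - 501*(-500)*(1/1319) = 741/1981 + 250500*(1/1319) = 741/1981 + 250500/1319 = 497217879/2612939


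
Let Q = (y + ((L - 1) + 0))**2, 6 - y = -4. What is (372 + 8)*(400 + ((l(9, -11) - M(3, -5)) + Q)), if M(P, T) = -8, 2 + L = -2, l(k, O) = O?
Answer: 160360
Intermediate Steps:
y = 10 (y = 6 - 1*(-4) = 6 + 4 = 10)
L = -4 (L = -2 - 2 = -4)
Q = 25 (Q = (10 + ((-4 - 1) + 0))**2 = (10 + (-5 + 0))**2 = (10 - 5)**2 = 5**2 = 25)
(372 + 8)*(400 + ((l(9, -11) - M(3, -5)) + Q)) = (372 + 8)*(400 + ((-11 - 1*(-8)) + 25)) = 380*(400 + ((-11 + 8) + 25)) = 380*(400 + (-3 + 25)) = 380*(400 + 22) = 380*422 = 160360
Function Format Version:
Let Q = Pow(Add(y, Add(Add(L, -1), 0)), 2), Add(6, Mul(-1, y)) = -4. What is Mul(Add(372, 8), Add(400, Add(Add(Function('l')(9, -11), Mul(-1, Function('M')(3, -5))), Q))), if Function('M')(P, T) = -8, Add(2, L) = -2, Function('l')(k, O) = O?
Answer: 160360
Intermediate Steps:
y = 10 (y = Add(6, Mul(-1, -4)) = Add(6, 4) = 10)
L = -4 (L = Add(-2, -2) = -4)
Q = 25 (Q = Pow(Add(10, Add(Add(-4, -1), 0)), 2) = Pow(Add(10, Add(-5, 0)), 2) = Pow(Add(10, -5), 2) = Pow(5, 2) = 25)
Mul(Add(372, 8), Add(400, Add(Add(Function('l')(9, -11), Mul(-1, Function('M')(3, -5))), Q))) = Mul(Add(372, 8), Add(400, Add(Add(-11, Mul(-1, -8)), 25))) = Mul(380, Add(400, Add(Add(-11, 8), 25))) = Mul(380, Add(400, Add(-3, 25))) = Mul(380, Add(400, 22)) = Mul(380, 422) = 160360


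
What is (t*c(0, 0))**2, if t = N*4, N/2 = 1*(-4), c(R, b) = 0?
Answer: 0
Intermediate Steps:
N = -8 (N = 2*(1*(-4)) = 2*(-4) = -8)
t = -32 (t = -8*4 = -32)
(t*c(0, 0))**2 = (-32*0)**2 = 0**2 = 0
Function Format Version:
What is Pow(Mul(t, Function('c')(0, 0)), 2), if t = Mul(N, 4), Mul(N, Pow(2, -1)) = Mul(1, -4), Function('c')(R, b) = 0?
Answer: 0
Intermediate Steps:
N = -8 (N = Mul(2, Mul(1, -4)) = Mul(2, -4) = -8)
t = -32 (t = Mul(-8, 4) = -32)
Pow(Mul(t, Function('c')(0, 0)), 2) = Pow(Mul(-32, 0), 2) = Pow(0, 2) = 0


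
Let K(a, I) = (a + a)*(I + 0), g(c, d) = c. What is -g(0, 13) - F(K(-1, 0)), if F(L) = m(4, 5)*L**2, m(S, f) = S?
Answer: 0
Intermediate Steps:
K(a, I) = 2*I*a (K(a, I) = (2*a)*I = 2*I*a)
F(L) = 4*L**2
-g(0, 13) - F(K(-1, 0)) = -1*0 - 4*(2*0*(-1))**2 = 0 - 4*0**2 = 0 - 4*0 = 0 - 1*0 = 0 + 0 = 0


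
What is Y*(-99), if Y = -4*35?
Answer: 13860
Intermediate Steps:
Y = -140
Y*(-99) = -140*(-99) = 13860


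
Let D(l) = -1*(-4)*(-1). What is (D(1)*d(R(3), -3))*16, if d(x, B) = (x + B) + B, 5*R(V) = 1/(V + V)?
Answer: 5728/15 ≈ 381.87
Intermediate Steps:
R(V) = 1/(10*V) (R(V) = 1/(5*(V + V)) = 1/(5*((2*V))) = (1/(2*V))/5 = 1/(10*V))
D(l) = -4 (D(l) = 4*(-1) = -4)
d(x, B) = x + 2*B (d(x, B) = (B + x) + B = x + 2*B)
(D(1)*d(R(3), -3))*16 = -4*((1/10)/3 + 2*(-3))*16 = -4*((1/10)*(1/3) - 6)*16 = -4*(1/30 - 6)*16 = -4*(-179/30)*16 = (358/15)*16 = 5728/15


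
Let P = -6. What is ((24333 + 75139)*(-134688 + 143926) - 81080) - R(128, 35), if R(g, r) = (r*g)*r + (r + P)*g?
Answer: 918680744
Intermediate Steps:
R(g, r) = g*r**2 + g*(-6 + r) (R(g, r) = (r*g)*r + (r - 6)*g = (g*r)*r + (-6 + r)*g = g*r**2 + g*(-6 + r))
((24333 + 75139)*(-134688 + 143926) - 81080) - R(128, 35) = ((24333 + 75139)*(-134688 + 143926) - 81080) - 128*(-6 + 35 + 35**2) = (99472*9238 - 81080) - 128*(-6 + 35 + 1225) = (918922336 - 81080) - 128*1254 = 918841256 - 1*160512 = 918841256 - 160512 = 918680744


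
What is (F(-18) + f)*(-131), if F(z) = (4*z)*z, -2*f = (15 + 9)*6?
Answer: -160344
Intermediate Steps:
f = -72 (f = -(15 + 9)*6/2 = -12*6 = -½*144 = -72)
F(z) = 4*z²
(F(-18) + f)*(-131) = (4*(-18)² - 72)*(-131) = (4*324 - 72)*(-131) = (1296 - 72)*(-131) = 1224*(-131) = -160344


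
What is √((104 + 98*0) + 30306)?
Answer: √30410 ≈ 174.38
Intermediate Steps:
√((104 + 98*0) + 30306) = √((104 + 0) + 30306) = √(104 + 30306) = √30410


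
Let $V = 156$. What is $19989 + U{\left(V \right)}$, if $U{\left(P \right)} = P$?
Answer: $20145$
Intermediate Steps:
$19989 + U{\left(V \right)} = 19989 + 156 = 20145$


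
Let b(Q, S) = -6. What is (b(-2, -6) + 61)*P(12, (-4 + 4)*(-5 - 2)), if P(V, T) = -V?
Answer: -660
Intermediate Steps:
(b(-2, -6) + 61)*P(12, (-4 + 4)*(-5 - 2)) = (-6 + 61)*(-1*12) = 55*(-12) = -660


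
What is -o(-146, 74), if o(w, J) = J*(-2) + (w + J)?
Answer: 220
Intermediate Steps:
o(w, J) = w - J (o(w, J) = -2*J + (J + w) = w - J)
-o(-146, 74) = -(-146 - 1*74) = -(-146 - 74) = -1*(-220) = 220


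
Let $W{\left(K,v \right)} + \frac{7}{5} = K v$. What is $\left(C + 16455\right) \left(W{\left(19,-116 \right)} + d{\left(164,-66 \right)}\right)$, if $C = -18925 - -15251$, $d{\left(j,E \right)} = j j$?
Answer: $\frac{1577852793}{5} \approx 3.1557 \cdot 10^{8}$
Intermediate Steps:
$d{\left(j,E \right)} = j^{2}$
$W{\left(K,v \right)} = - \frac{7}{5} + K v$
$C = -3674$ ($C = -18925 + 15251 = -3674$)
$\left(C + 16455\right) \left(W{\left(19,-116 \right)} + d{\left(164,-66 \right)}\right) = \left(-3674 + 16455\right) \left(\left(- \frac{7}{5} + 19 \left(-116\right)\right) + 164^{2}\right) = 12781 \left(\left(- \frac{7}{5} - 2204\right) + 26896\right) = 12781 \left(- \frac{11027}{5} + 26896\right) = 12781 \cdot \frac{123453}{5} = \frac{1577852793}{5}$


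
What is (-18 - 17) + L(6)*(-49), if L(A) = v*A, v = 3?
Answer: -917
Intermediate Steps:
L(A) = 3*A
(-18 - 17) + L(6)*(-49) = (-18 - 17) + (3*6)*(-49) = -35 + 18*(-49) = -35 - 882 = -917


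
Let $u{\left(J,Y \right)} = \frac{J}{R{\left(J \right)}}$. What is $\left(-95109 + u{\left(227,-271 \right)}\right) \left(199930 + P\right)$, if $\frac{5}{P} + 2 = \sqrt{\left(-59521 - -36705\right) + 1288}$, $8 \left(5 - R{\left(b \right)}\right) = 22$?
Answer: $- \frac{613499593070125}{32298} + \frac{4275365 i \sqrt{598}}{32298} \approx -1.8995 \cdot 10^{10} + 3237.0 i$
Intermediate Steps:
$R{\left(b \right)} = \frac{9}{4}$ ($R{\left(b \right)} = 5 - \frac{11}{4} = \frac{9}{4}$)
$P = \frac{5}{-2 + 6 i \sqrt{598}}$ ($P = \frac{5}{-2 + \sqrt{\left(-59521 - -36705\right) + 1288}} = \frac{5}{-2 + \sqrt{\left(-59521 + 36705\right) + 1288}} = \frac{5}{-2 + \sqrt{-22816 + 1288}} = \frac{5}{-2 + \sqrt{-21528}} = \frac{5}{-2 + 6 i \sqrt{598}} \approx -0.00046442 - 0.034071 i$)
$u{\left(J,Y \right)} = \frac{4 J}{9}$ ($u{\left(J,Y \right)} = \frac{J}{\frac{9}{4}} = J \frac{4}{9} = \frac{4 J}{9}$)
$\left(-95109 + u{\left(227,-271 \right)}\right) \left(199930 + P\right) = \left(-95109 + \frac{4}{9} \cdot 227\right) \left(199930 - \left(\frac{5}{10766} + \frac{15 i \sqrt{598}}{10766}\right)\right) = \left(-95109 + \frac{908}{9}\right) \left(\frac{2152446375}{10766} - \frac{15 i \sqrt{598}}{10766}\right) = - \frac{855073 \left(\frac{2152446375}{10766} - \frac{15 i \sqrt{598}}{10766}\right)}{9} = - \frac{613499593070125}{32298} + \frac{4275365 i \sqrt{598}}{32298}$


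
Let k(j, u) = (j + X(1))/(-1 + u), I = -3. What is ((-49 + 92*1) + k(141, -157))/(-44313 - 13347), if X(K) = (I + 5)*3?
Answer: -6647/9110280 ≈ -0.00072961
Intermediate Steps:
X(K) = 6 (X(K) = (-3 + 5)*3 = 2*3 = 6)
k(j, u) = (6 + j)/(-1 + u) (k(j, u) = (j + 6)/(-1 + u) = (6 + j)/(-1 + u))
((-49 + 92*1) + k(141, -157))/(-44313 - 13347) = ((-49 + 92*1) + (6 + 141)/(-1 - 157))/(-44313 - 13347) = ((-49 + 92) + 147/(-158))/(-57660) = (43 - 1/158*147)*(-1/57660) = (43 - 147/158)*(-1/57660) = (6647/158)*(-1/57660) = -6647/9110280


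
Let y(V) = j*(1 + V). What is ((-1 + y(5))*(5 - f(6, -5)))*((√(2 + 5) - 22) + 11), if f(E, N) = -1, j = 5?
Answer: -1914 + 174*√7 ≈ -1453.6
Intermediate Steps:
y(V) = 5 + 5*V (y(V) = 5*(1 + V) = 5 + 5*V)
((-1 + y(5))*(5 - f(6, -5)))*((√(2 + 5) - 22) + 11) = ((-1 + (5 + 5*5))*(5 - 1*(-1)))*((√(2 + 5) - 22) + 11) = ((-1 + (5 + 25))*(5 + 1))*((√7 - 22) + 11) = ((-1 + 30)*6)*((-22 + √7) + 11) = (29*6)*(-11 + √7) = 174*(-11 + √7) = -1914 + 174*√7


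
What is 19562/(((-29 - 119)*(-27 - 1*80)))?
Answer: 9781/7918 ≈ 1.2353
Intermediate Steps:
19562/(((-29 - 119)*(-27 - 1*80))) = 19562/((-148*(-27 - 80))) = 19562/((-148*(-107))) = 19562/15836 = 19562*(1/15836) = 9781/7918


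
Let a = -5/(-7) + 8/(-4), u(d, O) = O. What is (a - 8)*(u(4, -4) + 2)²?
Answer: -260/7 ≈ -37.143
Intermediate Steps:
a = -9/7 (a = -5*(-⅐) + 8*(-¼) = 5/7 - 2 = -9/7 ≈ -1.2857)
(a - 8)*(u(4, -4) + 2)² = (-9/7 - 8)*(-4 + 2)² = -65/7*(-2)² = -65/7*4 = -260/7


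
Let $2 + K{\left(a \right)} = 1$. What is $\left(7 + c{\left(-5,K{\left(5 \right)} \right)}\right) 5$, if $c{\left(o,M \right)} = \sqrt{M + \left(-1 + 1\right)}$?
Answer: $35 + 5 i \approx 35.0 + 5.0 i$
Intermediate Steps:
$K{\left(a \right)} = -1$ ($K{\left(a \right)} = -2 + 1 = -1$)
$c{\left(o,M \right)} = \sqrt{M}$ ($c{\left(o,M \right)} = \sqrt{M + 0} = \sqrt{M}$)
$\left(7 + c{\left(-5,K{\left(5 \right)} \right)}\right) 5 = \left(7 + \sqrt{-1}\right) 5 = \left(7 + i\right) 5 = 35 + 5 i$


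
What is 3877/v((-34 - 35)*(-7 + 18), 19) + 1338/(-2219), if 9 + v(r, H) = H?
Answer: 8589683/22190 ≈ 387.10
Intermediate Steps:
v(r, H) = -9 + H
3877/v((-34 - 35)*(-7 + 18), 19) + 1338/(-2219) = 3877/(-9 + 19) + 1338/(-2219) = 3877/10 + 1338*(-1/2219) = 3877*(⅒) - 1338/2219 = 3877/10 - 1338/2219 = 8589683/22190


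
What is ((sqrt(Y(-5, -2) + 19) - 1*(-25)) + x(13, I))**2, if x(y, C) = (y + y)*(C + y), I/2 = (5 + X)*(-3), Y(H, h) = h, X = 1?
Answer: (573 - sqrt(17))**2 ≈ 3.2362e+5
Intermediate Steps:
I = -36 (I = 2*((5 + 1)*(-3)) = 2*(6*(-3)) = 2*(-18) = -36)
x(y, C) = 2*y*(C + y) (x(y, C) = (2*y)*(C + y) = 2*y*(C + y))
((sqrt(Y(-5, -2) + 19) - 1*(-25)) + x(13, I))**2 = ((sqrt(-2 + 19) - 1*(-25)) + 2*13*(-36 + 13))**2 = ((sqrt(17) + 25) + 2*13*(-23))**2 = ((25 + sqrt(17)) - 598)**2 = (-573 + sqrt(17))**2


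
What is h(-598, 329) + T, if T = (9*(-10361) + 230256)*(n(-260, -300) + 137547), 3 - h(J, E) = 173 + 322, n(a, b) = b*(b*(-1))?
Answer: 6514271337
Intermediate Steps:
n(a, b) = -b² (n(a, b) = b*(-b) = -b²)
h(J, E) = -492 (h(J, E) = 3 - (173 + 322) = 3 - 1*495 = 3 - 495 = -492)
T = 6514271829 (T = (9*(-10361) + 230256)*(-1*(-300)² + 137547) = (-93249 + 230256)*(-1*90000 + 137547) = 137007*(-90000 + 137547) = 137007*47547 = 6514271829)
h(-598, 329) + T = -492 + 6514271829 = 6514271337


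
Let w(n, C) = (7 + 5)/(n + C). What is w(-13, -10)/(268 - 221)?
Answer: -12/1081 ≈ -0.011101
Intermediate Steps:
w(n, C) = 12/(C + n)
w(-13, -10)/(268 - 221) = (12/(-10 - 13))/(268 - 221) = (12/(-23))/47 = (12*(-1/23))*(1/47) = -12/23*1/47 = -12/1081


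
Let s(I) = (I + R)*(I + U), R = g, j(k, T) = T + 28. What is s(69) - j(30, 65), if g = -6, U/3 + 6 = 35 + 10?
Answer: 11625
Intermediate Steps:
j(k, T) = 28 + T
U = 117 (U = -18 + 3*(35 + 10) = -18 + 3*45 = -18 + 135 = 117)
R = -6
s(I) = (-6 + I)*(117 + I) (s(I) = (I - 6)*(I + 117) = (-6 + I)*(117 + I))
s(69) - j(30, 65) = (-702 + 69**2 + 111*69) - (28 + 65) = (-702 + 4761 + 7659) - 1*93 = 11718 - 93 = 11625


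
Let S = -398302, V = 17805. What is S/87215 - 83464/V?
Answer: -2874215974/310572615 ≈ -9.2546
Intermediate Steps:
S/87215 - 83464/V = -398302/87215 - 83464/17805 = -2874215974/310572615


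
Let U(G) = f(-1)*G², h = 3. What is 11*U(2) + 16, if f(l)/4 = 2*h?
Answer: 1072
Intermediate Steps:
f(l) = 24 (f(l) = 4*(2*3) = 4*6 = 24)
U(G) = 24*G²
11*U(2) + 16 = 11*(24*2²) + 16 = 11*(24*4) + 16 = 11*96 + 16 = 1056 + 16 = 1072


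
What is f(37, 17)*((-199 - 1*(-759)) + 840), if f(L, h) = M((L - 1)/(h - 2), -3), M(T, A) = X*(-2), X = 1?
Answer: -2800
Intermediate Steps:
M(T, A) = -2 (M(T, A) = 1*(-2) = -2)
f(L, h) = -2
f(37, 17)*((-199 - 1*(-759)) + 840) = -2*((-199 - 1*(-759)) + 840) = -2*((-199 + 759) + 840) = -2*(560 + 840) = -2*1400 = -2800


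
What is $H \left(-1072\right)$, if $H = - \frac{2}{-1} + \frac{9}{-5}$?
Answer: $- \frac{1072}{5} \approx -214.4$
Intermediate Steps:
$H = \frac{1}{5}$ ($H = \left(-2\right) \left(-1\right) + 9 \left(- \frac{1}{5}\right) = 2 - \frac{9}{5} = \frac{1}{5} \approx 0.2$)
$H \left(-1072\right) = \frac{1}{5} \left(-1072\right) = - \frac{1072}{5}$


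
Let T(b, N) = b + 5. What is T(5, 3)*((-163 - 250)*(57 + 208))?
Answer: -1094450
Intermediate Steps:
T(b, N) = 5 + b
T(5, 3)*((-163 - 250)*(57 + 208)) = (5 + 5)*((-163 - 250)*(57 + 208)) = 10*(-413*265) = 10*(-109445) = -1094450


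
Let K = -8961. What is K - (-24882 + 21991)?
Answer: -6070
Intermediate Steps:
K - (-24882 + 21991) = -8961 - (-24882 + 21991) = -8961 - 1*(-2891) = -8961 + 2891 = -6070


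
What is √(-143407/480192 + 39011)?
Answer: 13*√831662119335/60024 ≈ 197.51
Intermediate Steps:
√(-143407/480192 + 39011) = √(18732626705/480192) = 13*√831662119335/60024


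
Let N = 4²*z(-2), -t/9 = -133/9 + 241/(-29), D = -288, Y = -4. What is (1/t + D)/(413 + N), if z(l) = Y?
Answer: -1735459/2103074 ≈ -0.82520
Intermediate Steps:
z(l) = -4
t = 6026/29 (t = -9*(-133/9 + 241/(-29)) = -9*(-133*⅑ + 241*(-1/29)) = -9*(-133/9 - 241/29) = -9*(-6026/261) = 6026/29 ≈ 207.79)
N = -64 (N = 4²*(-4) = 16*(-4) = -64)
(1/t + D)/(413 + N) = (1/(6026/29) - 288)/(413 - 64) = (29/6026 - 288)/349 = -1735459/6026*1/349 = -1735459/2103074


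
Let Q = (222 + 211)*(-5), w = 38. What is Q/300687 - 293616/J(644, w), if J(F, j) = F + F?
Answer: -11036162839/48410607 ≈ -227.97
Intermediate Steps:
J(F, j) = 2*F
Q = -2165 (Q = 433*(-5) = -2165)
Q/300687 - 293616/J(644, w) = -2165/300687 - 293616/(2*644) = -2165*1/300687 - 293616/1288 = -2165/300687 - 293616*1/1288 = -2165/300687 - 36702/161 = -11036162839/48410607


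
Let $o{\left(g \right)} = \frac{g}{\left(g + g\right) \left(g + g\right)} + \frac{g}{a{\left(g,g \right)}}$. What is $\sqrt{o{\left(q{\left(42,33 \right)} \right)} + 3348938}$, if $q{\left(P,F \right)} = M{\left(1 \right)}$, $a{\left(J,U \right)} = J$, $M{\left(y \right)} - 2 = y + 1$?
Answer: $\frac{5 \sqrt{2143321}}{4} \approx 1830.0$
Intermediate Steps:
$M{\left(y \right)} = 3 + y$ ($M{\left(y \right)} = 2 + \left(y + 1\right) = 2 + \left(1 + y\right) = 3 + y$)
$q{\left(P,F \right)} = 4$ ($q{\left(P,F \right)} = 3 + 1 = 4$)
$o{\left(g \right)} = 1 + \frac{1}{4 g}$ ($o{\left(g \right)} = \frac{g}{\left(g + g\right) \left(g + g\right)} + \frac{g}{g} = \frac{g}{2 g 2 g} + 1 = \frac{g}{4 g^{2}} + 1 = g \frac{1}{4 g^{2}} + 1 = \frac{1}{4 g} + 1 = 1 + \frac{1}{4 g}$)
$\sqrt{o{\left(q{\left(42,33 \right)} \right)} + 3348938} = \sqrt{\frac{\frac{1}{4} + 4}{4} + 3348938} = \sqrt{\frac{1}{4} \cdot \frac{17}{4} + 3348938} = \sqrt{\frac{17}{16} + 3348938} = \sqrt{\frac{53583025}{16}} = \frac{5 \sqrt{2143321}}{4}$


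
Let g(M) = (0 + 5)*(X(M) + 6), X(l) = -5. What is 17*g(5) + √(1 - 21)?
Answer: 85 + 2*I*√5 ≈ 85.0 + 4.4721*I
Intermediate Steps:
g(M) = 5 (g(M) = (0 + 5)*(-5 + 6) = 5*1 = 5)
17*g(5) + √(1 - 21) = 17*5 + √(1 - 21) = 85 + √(-20) = 85 + 2*I*√5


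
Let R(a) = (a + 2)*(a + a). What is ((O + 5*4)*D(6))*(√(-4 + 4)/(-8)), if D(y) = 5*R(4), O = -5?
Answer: 0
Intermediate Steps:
R(a) = 2*a*(2 + a) (R(a) = (2 + a)*(2*a) = 2*a*(2 + a))
D(y) = 240 (D(y) = 5*(2*4*(2 + 4)) = 5*(2*4*6) = 5*48 = 240)
((O + 5*4)*D(6))*(√(-4 + 4)/(-8)) = ((-5 + 5*4)*240)*(√(-4 + 4)/(-8)) = ((-5 + 20)*240)*(√0*(-⅛)) = (15*240)*(0*(-⅛)) = 3600*0 = 0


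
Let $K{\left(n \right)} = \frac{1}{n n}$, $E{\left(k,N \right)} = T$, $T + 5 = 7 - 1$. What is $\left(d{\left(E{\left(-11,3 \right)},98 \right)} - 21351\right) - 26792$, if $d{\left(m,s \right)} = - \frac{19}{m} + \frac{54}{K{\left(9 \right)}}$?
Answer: $-43788$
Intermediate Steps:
$T = 1$ ($T = -5 + \left(7 - 1\right) = -5 + 6 = 1$)
$E{\left(k,N \right)} = 1$
$K{\left(n \right)} = \frac{1}{n^{2}}$
$d{\left(m,s \right)} = 4374 - \frac{19}{m}$ ($d{\left(m,s \right)} = - \frac{19}{m} + \frac{54}{\frac{1}{81}} = - \frac{19}{m} + 54 \frac{1}{\frac{1}{81}} = - \frac{19}{m} + 54 \cdot 81 = - \frac{19}{m} + 4374 = 4374 - \frac{19}{m}$)
$\left(d{\left(E{\left(-11,3 \right)},98 \right)} - 21351\right) - 26792 = \left(\left(4374 - \frac{19}{1}\right) - 21351\right) - 26792 = \left(\left(4374 - 19\right) - 21351\right) - 26792 = \left(4355 - 21351\right) - 26792 = -16996 - 26792 = -43788$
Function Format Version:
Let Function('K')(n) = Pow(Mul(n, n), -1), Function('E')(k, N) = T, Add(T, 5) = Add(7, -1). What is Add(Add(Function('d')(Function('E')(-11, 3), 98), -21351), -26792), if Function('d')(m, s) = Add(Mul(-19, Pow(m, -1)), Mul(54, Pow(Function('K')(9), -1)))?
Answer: -43788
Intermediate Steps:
T = 1 (T = Add(-5, Add(7, -1)) = Add(-5, 6) = 1)
Function('E')(k, N) = 1
Function('K')(n) = Pow(n, -2) (Function('K')(n) = Pow(Pow(n, 2), -1) = Pow(n, -2))
Function('d')(m, s) = Add(4374, Mul(-19, Pow(m, -1))) (Function('d')(m, s) = Add(Mul(-19, Pow(m, -1)), Mul(54, Pow(Pow(9, -2), -1))) = Add(Mul(-19, Pow(m, -1)), Mul(54, Pow(Rational(1, 81), -1))) = Add(Mul(-19, Pow(m, -1)), Mul(54, 81)) = Add(Mul(-19, Pow(m, -1)), 4374) = Add(4374, Mul(-19, Pow(m, -1))))
Add(Add(Function('d')(Function('E')(-11, 3), 98), -21351), -26792) = Add(Add(Add(4374, Mul(-19, Pow(1, -1))), -21351), -26792) = Add(Add(Add(4374, Mul(-19, 1)), -21351), -26792) = Add(Add(Add(4374, -19), -21351), -26792) = Add(Add(4355, -21351), -26792) = Add(-16996, -26792) = -43788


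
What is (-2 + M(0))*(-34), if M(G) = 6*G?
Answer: 68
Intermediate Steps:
(-2 + M(0))*(-34) = (-2 + 6*0)*(-34) = (-2 + 0)*(-34) = -2*(-34) = 68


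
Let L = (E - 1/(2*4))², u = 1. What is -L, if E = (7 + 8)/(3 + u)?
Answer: -841/64 ≈ -13.141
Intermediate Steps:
E = 15/4 (E = (7 + 8)/(3 + 1) = 15/4 ≈ 3.7500)
L = 841/64 (L = (15/4 - 1/(2*4))² = (15/4 - 1/8)² = (15/4 - 1*⅛)² = (15/4 - ⅛)² = (29/8)² = 841/64 ≈ 13.141)
-L = -1*841/64 = -841/64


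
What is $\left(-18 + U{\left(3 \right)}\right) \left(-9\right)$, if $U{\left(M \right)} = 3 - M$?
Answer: $162$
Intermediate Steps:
$\left(-18 + U{\left(3 \right)}\right) \left(-9\right) = \left(-18 + \left(3 - 3\right)\right) \left(-9\right) = \left(-18 + 0\right) \left(-9\right) = \left(-18\right) \left(-9\right) = 162$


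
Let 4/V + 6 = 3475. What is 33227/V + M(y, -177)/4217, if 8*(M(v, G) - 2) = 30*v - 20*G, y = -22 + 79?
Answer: 121517560776/4217 ≈ 2.8816e+7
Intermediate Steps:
y = 57
V = 4/3469 (V = 4/(-6 + 3475) = 4/3469 ≈ 0.0011531)
M(v, G) = 2 - 5*G/2 + 15*v/4 (M(v, G) = 2 + (30*v - 20*G)/8 = 2 + (-20*G + 30*v)/8 = 2 + (-5*G/2 + 15*v/4) = 2 - 5*G/2 + 15*v/4)
33227/V + M(y, -177)/4217 = 33227/(4/3469) + (2 - 5/2*(-177) + (15/4)*57)/4217 = 33227*(3469/4) + (2 + 885/2 + 855/4)*(1/4217) = 115264463/4 + (2633/4)*(1/4217) = 115264463/4 + 2633/16868 = 121517560776/4217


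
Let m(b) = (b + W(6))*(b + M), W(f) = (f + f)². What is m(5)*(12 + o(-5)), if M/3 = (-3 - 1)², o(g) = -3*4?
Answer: 0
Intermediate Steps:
o(g) = -12
W(f) = 4*f² (W(f) = (2*f)² = 4*f²)
M = 48 (M = 3*(-3 - 1)² = 3*(-4)² = 3*16 = 48)
m(b) = (48 + b)*(144 + b) (m(b) = (b + 4*6²)*(b + 48) = (b + 4*36)*(48 + b) = (b + 144)*(48 + b) = (144 + b)*(48 + b) = (48 + b)*(144 + b))
m(5)*(12 + o(-5)) = (6912 + 5² + 192*5)*(12 - 12) = (6912 + 25 + 960)*0 = 7897*0 = 0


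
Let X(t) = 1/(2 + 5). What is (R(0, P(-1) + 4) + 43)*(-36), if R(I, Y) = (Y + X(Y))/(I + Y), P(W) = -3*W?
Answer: -77652/49 ≈ -1584.7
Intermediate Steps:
X(t) = ⅐ (X(t) = 1/7 = ⅐)
R(I, Y) = (⅐ + Y)/(I + Y) (R(I, Y) = (Y + ⅐)/(I + Y) = (⅐ + Y)/(I + Y))
(R(0, P(-1) + 4) + 43)*(-36) = ((⅐ + (-3*(-1) + 4))/(0 + (-3*(-1) + 4)) + 43)*(-36) = ((⅐ + (3 + 4))/(0 + (3 + 4)) + 43)*(-36) = ((⅐ + 7)/(0 + 7) + 43)*(-36) = ((50/7)/7 + 43)*(-36) = ((⅐)*(50/7) + 43)*(-36) = (50/49 + 43)*(-36) = (2157/49)*(-36) = -77652/49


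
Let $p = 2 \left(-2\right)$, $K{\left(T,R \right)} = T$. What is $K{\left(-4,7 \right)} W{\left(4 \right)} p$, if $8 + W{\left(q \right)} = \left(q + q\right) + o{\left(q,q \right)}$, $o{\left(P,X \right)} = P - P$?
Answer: $0$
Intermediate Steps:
$o{\left(P,X \right)} = 0$
$p = -4$
$W{\left(q \right)} = -8 + 2 q$ ($W{\left(q \right)} = -8 + \left(\left(q + q\right) + 0\right) = -8 + \left(2 q + 0\right) = -8 + 2 q$)
$K{\left(-4,7 \right)} W{\left(4 \right)} p = - 4 \left(-8 + 2 \cdot 4\right) \left(-4\right) = - 4 \left(-8 + 8\right) \left(-4\right) = \left(-4\right) 0 \left(-4\right) = 0 \left(-4\right) = 0$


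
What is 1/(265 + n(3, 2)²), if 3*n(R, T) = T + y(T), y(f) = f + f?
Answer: 1/269 ≈ 0.0037175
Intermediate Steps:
y(f) = 2*f
n(R, T) = T (n(R, T) = (T + 2*T)/3 = (3*T)/3 = T)
1/(265 + n(3, 2)²) = 1/(265 + 2²) = 1/(265 + 4) = 1/269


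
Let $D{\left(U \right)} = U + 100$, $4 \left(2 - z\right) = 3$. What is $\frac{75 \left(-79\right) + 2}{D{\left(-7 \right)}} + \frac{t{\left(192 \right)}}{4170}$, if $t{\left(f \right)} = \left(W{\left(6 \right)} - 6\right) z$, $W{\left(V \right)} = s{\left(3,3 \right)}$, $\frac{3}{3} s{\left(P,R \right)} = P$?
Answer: $- \frac{6586469}{103416} \approx -63.689$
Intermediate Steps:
$z = \frac{5}{4}$ ($z = 2 - \frac{3}{4} = \frac{5}{4} \approx 1.25$)
$D{\left(U \right)} = 100 + U$
$s{\left(P,R \right)} = P$
$W{\left(V \right)} = 3$
$t{\left(f \right)} = - \frac{15}{4}$ ($t{\left(f \right)} = \left(3 - 6\right) \frac{5}{4} = \left(-3\right) \frac{5}{4} = - \frac{15}{4}$)
$\frac{75 \left(-79\right) + 2}{D{\left(-7 \right)}} + \frac{t{\left(192 \right)}}{4170} = \frac{75 \left(-79\right) + 2}{100 - 7} - \frac{15}{4 \cdot 4170} = \frac{-5925 + 2}{93} - \frac{1}{1112} = \left(-5923\right) \frac{1}{93} - \frac{1}{1112} = - \frac{5923}{93} - \frac{1}{1112} = - \frac{6586469}{103416}$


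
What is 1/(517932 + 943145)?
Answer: 1/1461077 ≈ 6.8443e-7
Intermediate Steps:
1/(517932 + 943145) = 1/1461077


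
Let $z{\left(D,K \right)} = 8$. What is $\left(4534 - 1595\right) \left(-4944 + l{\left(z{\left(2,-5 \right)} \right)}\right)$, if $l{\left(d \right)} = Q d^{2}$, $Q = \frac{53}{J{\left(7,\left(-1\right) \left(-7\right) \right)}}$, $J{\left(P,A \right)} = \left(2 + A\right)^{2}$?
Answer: $- \frac{1166994608}{81} \approx -1.4407 \cdot 10^{7}$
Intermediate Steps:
$Q = \frac{53}{81}$ ($Q = \frac{53}{\left(2 - -7\right)^{2}} = \frac{53}{\left(2 + 7\right)^{2}} = \frac{53}{9^{2}} = \frac{53}{81} \approx 0.65432$)
$l{\left(d \right)} = \frac{53 d^{2}}{81}$
$\left(4534 - 1595\right) \left(-4944 + l{\left(z{\left(2,-5 \right)} \right)}\right) = \left(4534 - 1595\right) \left(-4944 + \frac{53 \cdot 8^{2}}{81}\right) = 2939 \left(-4944 + \frac{53}{81} \cdot 64\right) = 2939 \left(-4944 + \frac{3392}{81}\right) = 2939 \left(- \frac{397072}{81}\right) = - \frac{1166994608}{81}$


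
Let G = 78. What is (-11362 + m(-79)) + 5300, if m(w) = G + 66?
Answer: -5918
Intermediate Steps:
m(w) = 144 (m(w) = 78 + 66 = 144)
(-11362 + m(-79)) + 5300 = (-11362 + 144) + 5300 = -11218 + 5300 = -5918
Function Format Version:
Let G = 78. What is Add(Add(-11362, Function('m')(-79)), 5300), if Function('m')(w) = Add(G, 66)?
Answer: -5918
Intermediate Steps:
Function('m')(w) = 144 (Function('m')(w) = Add(78, 66) = 144)
Add(Add(-11362, Function('m')(-79)), 5300) = Add(Add(-11362, 144), 5300) = Add(-11218, 5300) = -5918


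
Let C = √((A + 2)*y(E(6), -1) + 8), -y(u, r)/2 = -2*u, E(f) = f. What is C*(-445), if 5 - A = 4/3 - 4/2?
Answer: -3560*√3 ≈ -6166.1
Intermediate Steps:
A = 17/3 (A = 5 - (4/3 - 4/2) = 5 - (4*(⅓) - 4*½) = 5 - (4/3 - 2) = 5 - 1*(-⅔) = 5 + ⅔ = 17/3 ≈ 5.6667)
y(u, r) = 4*u (y(u, r) = -(-4)*u = 4*u)
C = 8*√3 (C = √((17/3 + 2)*(4*6) + 8) = √((23/3)*24 + 8) = √(184 + 8) = √192 = 8*√3 ≈ 13.856)
C*(-445) = (8*√3)*(-445) = -3560*√3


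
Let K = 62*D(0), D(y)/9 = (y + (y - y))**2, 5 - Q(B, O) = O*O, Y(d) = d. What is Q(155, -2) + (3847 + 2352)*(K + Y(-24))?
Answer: -148775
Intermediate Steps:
Q(B, O) = 5 - O**2 (Q(B, O) = 5 - O*O = 5 - O**2)
D(y) = 9*y**2 (D(y) = 9*(y + (y - y))**2 = 9*(y + 0)**2 = 9*y**2)
K = 0 (K = 62*(9*0**2) = 62*(9*0) = 62*0 = 0)
Q(155, -2) + (3847 + 2352)*(K + Y(-24)) = (5 - 1*(-2)**2) + (3847 + 2352)*(0 - 24) = (5 - 1*4) + 6199*(-24) = (5 - 4) - 148776 = 1 - 148776 = -148775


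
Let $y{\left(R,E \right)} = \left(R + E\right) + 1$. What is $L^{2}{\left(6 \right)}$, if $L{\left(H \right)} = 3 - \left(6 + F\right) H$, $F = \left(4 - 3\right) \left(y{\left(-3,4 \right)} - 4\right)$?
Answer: $441$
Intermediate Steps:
$y{\left(R,E \right)} = 1 + E + R$ ($y{\left(R,E \right)} = \left(E + R\right) + 1 = 1 + E + R$)
$F = -2$ ($F = \left(4 - 3\right) \left(\left(1 + 4 - 3\right) - 4\right) = 1 \left(2 - 4\right) = 1 \left(-2\right) = -2$)
$L{\left(H \right)} = 3 - 4 H$ ($L{\left(H \right)} = 3 - \left(6 - 2\right) H = 3 - 4 H$)
$L^{2}{\left(6 \right)} = \left(3 - 24\right)^{2} = \left(-21\right)^{2} = 441$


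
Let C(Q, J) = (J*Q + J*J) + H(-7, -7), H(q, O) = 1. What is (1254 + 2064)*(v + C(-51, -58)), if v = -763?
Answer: 18448080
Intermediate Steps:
C(Q, J) = 1 + J**2 + J*Q (C(Q, J) = (J*Q + J*J) + 1 = (J*Q + J**2) + 1 = (J**2 + J*Q) + 1 = 1 + J**2 + J*Q)
(1254 + 2064)*(v + C(-51, -58)) = (1254 + 2064)*(-763 + (1 + (-58)**2 - 58*(-51))) = 3318*(-763 + (1 + 3364 + 2958)) = 3318*(-763 + 6323) = 3318*5560 = 18448080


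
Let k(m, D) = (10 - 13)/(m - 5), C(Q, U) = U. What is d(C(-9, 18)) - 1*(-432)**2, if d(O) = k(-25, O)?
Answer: -1866239/10 ≈ -1.8662e+5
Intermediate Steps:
k(m, D) = -3/(-5 + m)
d(O) = 1/10 (d(O) = -3/(-5 - 25) = -3/(-30) = -3*(-1/30) = 1/10)
d(C(-9, 18)) - 1*(-432)**2 = 1/10 - 1*(-432)**2 = 1/10 - 1*186624 = 1/10 - 186624 = -1866239/10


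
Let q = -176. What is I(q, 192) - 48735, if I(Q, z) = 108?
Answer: -48627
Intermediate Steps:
I(q, 192) - 48735 = 108 - 48735 = -48627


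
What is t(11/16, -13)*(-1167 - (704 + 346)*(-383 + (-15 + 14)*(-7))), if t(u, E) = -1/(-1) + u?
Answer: 10628091/16 ≈ 6.6426e+5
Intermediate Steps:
t(u, E) = 1 + u (t(u, E) = -1*(-1) + u = 1 + u)
t(11/16, -13)*(-1167 - (704 + 346)*(-383 + (-15 + 14)*(-7))) = (1 + 11/16)*(-1167 - (704 + 346)*(-383 + (-15 + 14)*(-7))) = (1 + 11*(1/16))*(-1167 - 1050*(-383 - 1*(-7))) = (1 + 11/16)*(-1167 - 1050*(-383 + 7)) = 27*(-1167 - 1050*(-376))/16 = 27*(-1167 - 1*(-394800))/16 = 27*(-1167 + 394800)/16 = (27/16)*393633 = 10628091/16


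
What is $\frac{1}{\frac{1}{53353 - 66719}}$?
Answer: $-13366$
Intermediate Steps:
$\frac{1}{\frac{1}{53353 - 66719}} = \frac{1}{\frac{1}{-13366}} = \frac{1}{- \frac{1}{13366}} = -13366$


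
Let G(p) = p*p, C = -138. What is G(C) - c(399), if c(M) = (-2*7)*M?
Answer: 24630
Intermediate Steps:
G(p) = p²
c(M) = -14*M
G(C) - c(399) = (-138)² - (-14)*399 = 19044 - 1*(-5586) = 19044 + 5586 = 24630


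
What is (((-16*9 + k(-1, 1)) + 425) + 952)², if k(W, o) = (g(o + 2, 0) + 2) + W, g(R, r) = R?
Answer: 1530169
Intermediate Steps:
k(W, o) = 4 + W + o (k(W, o) = ((o + 2) + 2) + W = ((2 + o) + 2) + W = (4 + o) + W = 4 + W + o)
(((-16*9 + k(-1, 1)) + 425) + 952)² = (((-16*9 + (4 - 1 + 1)) + 425) + 952)² = (((-144 + 4) + 425) + 952)² = ((-140 + 425) + 952)² = (285 + 952)² = 1237² = 1530169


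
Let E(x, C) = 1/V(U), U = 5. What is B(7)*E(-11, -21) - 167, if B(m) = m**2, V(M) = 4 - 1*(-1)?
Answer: -786/5 ≈ -157.20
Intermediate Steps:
V(M) = 5 (V(M) = 4 + 1 = 5)
E(x, C) = 1/5
B(7)*E(-11, -21) - 167 = 7**2*(1/5) - 167 = 49*(1/5) - 167 = 49/5 - 167 = -786/5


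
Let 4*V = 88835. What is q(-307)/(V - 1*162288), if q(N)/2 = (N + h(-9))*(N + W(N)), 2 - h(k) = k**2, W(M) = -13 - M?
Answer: -40144/560317 ≈ -0.071645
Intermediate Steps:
V = 88835/4 (V = (1/4)*88835 = 88835/4 ≈ 22209.)
h(k) = 2 - k**2
q(N) = 2054 - 26*N (q(N) = 2*((N + (2 - 1*(-9)**2))*(N + (-13 - N))) = 2*((N + (2 - 1*81))*(-13)) = 2*((N + (2 - 81))*(-13)) = 2*((N - 79)*(-13)) = 2*((-79 + N)*(-13)) = 2*(1027 - 13*N) = 2054 - 26*N)
q(-307)/(V - 1*162288) = (2054 - 26*(-307))/(88835/4 - 1*162288) = (2054 + 7982)/(88835/4 - 162288) = 10036/(-560317/4) = 10036*(-4/560317) = -40144/560317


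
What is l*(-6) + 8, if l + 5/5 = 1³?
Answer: 8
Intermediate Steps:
l = 0 (l = -1 + 1³ = -1 + 1 = 0)
l*(-6) + 8 = 0*(-6) + 8 = 0 + 8 = 8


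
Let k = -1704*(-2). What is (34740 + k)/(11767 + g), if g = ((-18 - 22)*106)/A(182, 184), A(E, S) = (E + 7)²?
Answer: 1362684708/420324767 ≈ 3.2420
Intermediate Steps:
A(E, S) = (7 + E)²
g = -4240/35721 (g = ((-18 - 22)*106)/((7 + 182)²) = (-40*106)/(189²) = -4240/35721 ≈ -0.11870)
k = 3408
(34740 + k)/(11767 + g) = (34740 + 3408)/(11767 - 4240/35721) = 38148/(420324767/35721) = 38148*(35721/420324767) = 1362684708/420324767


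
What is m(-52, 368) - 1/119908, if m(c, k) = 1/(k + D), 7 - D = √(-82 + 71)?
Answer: 2801554/1053961343 + I*√11/140636 ≈ 0.0026581 + 2.3583e-5*I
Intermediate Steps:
D = 7 - I*√11 (D = 7 - √(-82 + 71) = 7 - √(-11) = 7 - I*√11 ≈ 7.0 - 3.3166*I)
m(c, k) = 1/(7 + k - I*√11) (m(c, k) = 1/(k + (7 - I*√11)) = 1/(7 + k - I*√11))
m(-52, 368) - 1/119908 = 1/(7 + 368 - I*√11) - 1/119908 = 1/(375 - I*√11) - 1*1/119908 = 1/(375 - I*√11) - 1/119908 = -1/119908 + 1/(375 - I*√11)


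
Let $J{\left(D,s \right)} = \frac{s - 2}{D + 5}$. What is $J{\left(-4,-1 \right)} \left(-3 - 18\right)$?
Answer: $63$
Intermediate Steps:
$J{\left(D,s \right)} = \frac{-2 + s}{5 + D}$
$J{\left(-4,-1 \right)} \left(-3 - 18\right) = \frac{-2 - 1}{5 - 4} \left(-3 - 18\right) = 1^{-1} \left(-3\right) \left(-21\right) = 1 \left(-3\right) \left(-21\right) = \left(-3\right) \left(-21\right) = 63$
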